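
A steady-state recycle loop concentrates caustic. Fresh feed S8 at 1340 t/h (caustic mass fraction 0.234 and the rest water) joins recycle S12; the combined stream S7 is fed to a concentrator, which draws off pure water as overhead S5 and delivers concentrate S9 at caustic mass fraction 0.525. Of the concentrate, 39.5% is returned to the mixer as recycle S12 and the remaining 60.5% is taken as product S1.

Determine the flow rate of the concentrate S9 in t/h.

987.2 t/h

Overall caustic balance (none leaves overhead): caustic in fresh feed = caustic in product, i.e. 1340×0.234 = (1−0.395)·S9·0.525.
S9 = 313.56/(0.525×0.605) = 987.2 t/h.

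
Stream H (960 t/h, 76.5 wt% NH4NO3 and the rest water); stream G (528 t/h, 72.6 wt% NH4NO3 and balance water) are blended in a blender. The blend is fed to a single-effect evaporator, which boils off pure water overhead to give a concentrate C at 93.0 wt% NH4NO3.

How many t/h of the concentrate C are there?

NH4NO3 entering = 960×0.765 + 528×0.726 = 1117.7 t/h.
All NH4NO3 reports to C, so C = 1117.7/0.930 = 1201.9 t/h.

1202 t/h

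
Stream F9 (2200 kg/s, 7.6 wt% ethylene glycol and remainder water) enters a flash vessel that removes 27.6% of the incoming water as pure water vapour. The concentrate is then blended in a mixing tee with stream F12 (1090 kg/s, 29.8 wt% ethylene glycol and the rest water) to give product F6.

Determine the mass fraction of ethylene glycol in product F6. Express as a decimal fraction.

Vapour removed = 0.276×0.924×2200 = 561.05 kg/s; concentrate = 1638.9 kg/s.
ethylene glycol reaching the mixer = 167.2 (from concentrate) + 1090×0.298 = 492.02 kg/s.
Product flow = 1638.9 + 1090 = 2728.9 kg/s; ethylene glycol fraction = 0.180.

0.180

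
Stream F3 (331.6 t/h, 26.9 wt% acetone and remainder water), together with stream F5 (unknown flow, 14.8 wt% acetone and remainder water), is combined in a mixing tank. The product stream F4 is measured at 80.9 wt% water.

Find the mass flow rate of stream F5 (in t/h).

Let F5 be the unknown flow. Total out = 331.6 + F5.
water balance: 242.4 + 0.852·F5 = 0.809·(331.6 + F5)
(0.852 − 0.809)·F5 = 0.809×331.6 − 242.4 = 25.865
F5 = 25.865 / 0.043 = 601.51 t/h

601.5 t/h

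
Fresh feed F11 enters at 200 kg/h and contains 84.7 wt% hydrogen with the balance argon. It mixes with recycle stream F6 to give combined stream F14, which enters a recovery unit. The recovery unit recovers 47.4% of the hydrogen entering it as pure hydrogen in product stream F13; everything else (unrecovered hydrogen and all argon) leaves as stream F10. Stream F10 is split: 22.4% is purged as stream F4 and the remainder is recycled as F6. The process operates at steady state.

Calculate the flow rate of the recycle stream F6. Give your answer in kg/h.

argon enters only via F11 and leaves only via the purge: 200×0.153 = 0.224×(argon in F10), and the recovery unit passes all argon, so argon in F14 = argon in F10 = 136.61 kg/h.
hydrogen in F14: m_A = 200×0.847 + (1−0.224)·(1−0.474)·m_A, so m_A = 169.4/0.5918 = 286.23 kg/h.
F10 = (1−0.474)×286.23 + 136.61 = 287.17 kg/h.
Recycle F6 = (1−0.224)×287.17 = 222.84 kg/h.

222.8 kg/h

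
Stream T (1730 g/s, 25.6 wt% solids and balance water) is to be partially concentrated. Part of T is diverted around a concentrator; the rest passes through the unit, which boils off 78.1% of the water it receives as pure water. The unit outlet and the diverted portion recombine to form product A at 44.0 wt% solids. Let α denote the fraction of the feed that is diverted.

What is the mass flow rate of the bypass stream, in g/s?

484.9 g/s

All 1730×0.256 = 442.88 g/s of solids reaches A, so A = 442.88/0.440 = 1006.5 g/s and vapour = 723.45 g/s.
The evaporator receives (1−α)·1730 of feed at 0.744 water and removes 0.781 of that water:
0.781×0.744×(1−α)×1730 = 723.45
(1−α) = 723.45/1005.2 = 0.7197;  α = 0.2803.
Bypass flow = 0.2803×1730 = 484.95 g/s.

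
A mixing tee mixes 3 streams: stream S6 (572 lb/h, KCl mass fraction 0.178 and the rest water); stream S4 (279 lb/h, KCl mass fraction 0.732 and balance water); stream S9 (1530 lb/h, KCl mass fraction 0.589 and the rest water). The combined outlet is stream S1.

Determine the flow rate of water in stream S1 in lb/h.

water out = water in = 572×0.822 + 279×0.268 + 1530×0.411 = 1173.8 lb/h.

1174 lb/h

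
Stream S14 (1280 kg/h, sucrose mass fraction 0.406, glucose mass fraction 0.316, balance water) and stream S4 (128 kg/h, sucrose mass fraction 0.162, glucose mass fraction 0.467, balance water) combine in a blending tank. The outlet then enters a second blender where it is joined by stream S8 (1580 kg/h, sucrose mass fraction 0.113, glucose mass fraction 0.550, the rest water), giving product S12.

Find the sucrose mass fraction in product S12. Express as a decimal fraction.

0.241

Overall, product flow = 2988 kg/h.
sucrose in = 1280×0.406 + 128×0.162 + 1580×0.113 = 718.96 kg/h.
sucrose fraction in S12 = 0.241.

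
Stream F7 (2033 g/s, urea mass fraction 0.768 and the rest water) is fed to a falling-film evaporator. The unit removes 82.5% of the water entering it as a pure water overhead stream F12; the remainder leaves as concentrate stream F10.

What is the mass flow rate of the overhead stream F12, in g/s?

water entering = 2033×0.232 = 471.66 g/s; overhead removed = 0.825×471.66 = 389.12 g/s.

389.1 g/s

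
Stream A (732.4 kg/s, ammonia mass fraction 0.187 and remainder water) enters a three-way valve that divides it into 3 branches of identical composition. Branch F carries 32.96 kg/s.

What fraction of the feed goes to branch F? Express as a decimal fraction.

0.045

Fraction to F = 32.96/732.4 = 0.0450.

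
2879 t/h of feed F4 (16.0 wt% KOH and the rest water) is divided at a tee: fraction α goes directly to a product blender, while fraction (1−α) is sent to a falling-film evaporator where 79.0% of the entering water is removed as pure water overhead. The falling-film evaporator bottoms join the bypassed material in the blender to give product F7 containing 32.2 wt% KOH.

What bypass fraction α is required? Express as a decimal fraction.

All 2879×0.160 = 460.64 t/h of KOH reaches F7, so F7 = 460.64/0.322 = 1430.6 t/h and vapour = 1448.4 t/h.
The evaporator receives (1−α)·2879 of feed at 0.840 water and removes 0.790 of that water:
0.790×0.840×(1−α)×2879 = 1448.4
(1−α) = 1448.4/1910.5 = 0.7581;  α = 0.2419.

0.242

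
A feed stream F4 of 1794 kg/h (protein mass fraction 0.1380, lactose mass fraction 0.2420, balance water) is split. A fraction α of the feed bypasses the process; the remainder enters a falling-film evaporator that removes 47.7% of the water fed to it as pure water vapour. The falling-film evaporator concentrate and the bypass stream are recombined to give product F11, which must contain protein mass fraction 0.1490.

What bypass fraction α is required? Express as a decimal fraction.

0.750

All 1794×0.138 = 247.57 kg/h of protein reaches F11, so F11 = 247.57/0.149 = 1661.6 kg/h and vapour = 132.44 kg/h.
The evaporator receives (1−α)·1794 of feed at 0.620 water and removes 0.477 of that water:
0.477×0.620×(1−α)×1794 = 132.44
(1−α) = 132.44/530.56 = 0.2496;  α = 0.7504.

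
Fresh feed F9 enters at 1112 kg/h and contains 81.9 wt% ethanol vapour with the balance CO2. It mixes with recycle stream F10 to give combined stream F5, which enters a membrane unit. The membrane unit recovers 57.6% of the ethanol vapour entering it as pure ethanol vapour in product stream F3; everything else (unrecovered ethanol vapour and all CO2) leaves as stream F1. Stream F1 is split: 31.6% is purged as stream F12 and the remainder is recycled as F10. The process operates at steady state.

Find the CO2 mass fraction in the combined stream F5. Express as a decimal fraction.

0.332

CO2 enters only via F9 and leaves only via the purge: 1112×0.181 = 0.316×(CO2 in F1), and the membrane unit passes all CO2, so CO2 in F5 = CO2 in F1 = 636.94 kg/h.
ethanol vapour in F5: m_A = 1112×0.819 + (1−0.316)·(1−0.576)·m_A, so m_A = 910.73/0.7100 = 1282.7 kg/h.
F5 = 1282.7 + 636.94 = 1919.7 kg/h.
CO2 fraction in F5 = 636.94/1919.7 = 0.332.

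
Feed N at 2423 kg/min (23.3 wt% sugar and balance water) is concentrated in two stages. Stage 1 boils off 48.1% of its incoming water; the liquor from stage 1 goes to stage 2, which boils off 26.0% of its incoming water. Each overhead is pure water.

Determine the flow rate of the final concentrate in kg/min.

1278 kg/min

water in feed = 2423×0.767 = 1858.4 kg/min.
After stage 1: water left = (1−0.481)×1858.4 = 964.53; stream total = 1529.1 kg/min.
After stage 2: water left = (1−0.260)×964.53 = 713.75; final concentrate = 1278.3 kg/min.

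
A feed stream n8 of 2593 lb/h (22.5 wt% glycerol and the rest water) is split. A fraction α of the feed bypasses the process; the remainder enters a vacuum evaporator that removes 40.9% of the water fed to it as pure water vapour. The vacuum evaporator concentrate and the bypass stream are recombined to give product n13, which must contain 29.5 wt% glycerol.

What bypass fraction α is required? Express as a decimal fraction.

All 2593×0.225 = 583.43 lb/h of glycerol reaches n13, so n13 = 583.43/0.295 = 1977.7 lb/h and vapour = 615.29 lb/h.
The evaporator receives (1−α)·2593 of feed at 0.775 water and removes 0.409 of that water:
0.409×0.775×(1−α)×2593 = 615.29
(1−α) = 615.29/821.92 = 0.7486;  α = 0.2514.

0.251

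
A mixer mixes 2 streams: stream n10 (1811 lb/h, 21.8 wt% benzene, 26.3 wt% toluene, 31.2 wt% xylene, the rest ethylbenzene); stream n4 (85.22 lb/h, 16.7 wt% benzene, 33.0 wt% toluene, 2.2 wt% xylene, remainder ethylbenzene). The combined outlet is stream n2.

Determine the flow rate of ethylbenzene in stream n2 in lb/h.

ethylbenzene out = ethylbenzene in = 1811×0.207 + 85.22×0.481 = 415.87 lb/h.

415.9 lb/h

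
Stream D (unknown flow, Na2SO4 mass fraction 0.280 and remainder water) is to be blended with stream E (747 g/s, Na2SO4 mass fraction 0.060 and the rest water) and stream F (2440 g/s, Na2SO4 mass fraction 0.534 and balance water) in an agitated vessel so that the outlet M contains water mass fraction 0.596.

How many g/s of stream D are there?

Let D be the unknown flow. Total out = 3187 + D.
water balance: 1839.2 + 0.720·D = 0.596·(3187 + D)
(0.720 − 0.596)·D = 0.596×3187 − 1839.2 = 60.232
D = 60.232 / 0.124 = 485.74 g/s

485.7 g/s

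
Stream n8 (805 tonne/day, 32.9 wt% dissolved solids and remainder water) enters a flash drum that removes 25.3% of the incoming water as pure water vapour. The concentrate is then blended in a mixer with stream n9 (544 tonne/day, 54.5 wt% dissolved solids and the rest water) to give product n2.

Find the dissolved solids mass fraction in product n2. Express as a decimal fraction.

0.463

Vapour removed = 0.253×0.671×805 = 136.66 tonne/day; concentrate = 668.34 tonne/day.
dissolved solids reaching the mixer = 264.85 (from concentrate) + 544×0.545 = 561.33 tonne/day.
Product flow = 668.34 + 544 = 1212.3 tonne/day; dissolved solids fraction = 0.463.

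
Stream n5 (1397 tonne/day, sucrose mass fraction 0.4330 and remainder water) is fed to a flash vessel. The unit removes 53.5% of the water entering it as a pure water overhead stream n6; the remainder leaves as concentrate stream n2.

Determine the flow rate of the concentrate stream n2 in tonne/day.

973.2 tonne/day

water entering = 1397×0.567 = 792.1 tonne/day; overhead removed = 0.535×792.1 = 423.77 tonne/day.
Concentrate = 1397 − 423.77 = 973.23 tonne/day.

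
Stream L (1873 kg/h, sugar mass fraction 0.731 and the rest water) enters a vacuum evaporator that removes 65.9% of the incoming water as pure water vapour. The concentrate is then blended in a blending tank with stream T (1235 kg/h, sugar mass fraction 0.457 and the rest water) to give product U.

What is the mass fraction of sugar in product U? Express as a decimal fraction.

0.697

Vapour removed = 0.659×0.269×1873 = 332.03 kg/h; concentrate = 1541 kg/h.
sugar reaching the mixer = 1369.2 (from concentrate) + 1235×0.457 = 1933.6 kg/h.
Product flow = 1541 + 1235 = 2776 kg/h; sugar fraction = 0.697.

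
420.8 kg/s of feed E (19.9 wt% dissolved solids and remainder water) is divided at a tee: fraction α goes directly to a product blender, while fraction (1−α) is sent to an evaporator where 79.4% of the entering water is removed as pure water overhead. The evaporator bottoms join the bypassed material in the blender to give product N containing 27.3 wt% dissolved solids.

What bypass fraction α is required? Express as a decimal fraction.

All 420.8×0.199 = 83.739 kg/s of dissolved solids reaches N, so N = 83.739/0.273 = 306.74 kg/s and vapour = 114.06 kg/s.
The evaporator receives (1−α)·420.8 of feed at 0.801 water and removes 0.794 of that water:
0.794×0.801×(1−α)×420.8 = 114.06
(1−α) = 114.06/267.63 = 0.4262;  α = 0.5738.

0.574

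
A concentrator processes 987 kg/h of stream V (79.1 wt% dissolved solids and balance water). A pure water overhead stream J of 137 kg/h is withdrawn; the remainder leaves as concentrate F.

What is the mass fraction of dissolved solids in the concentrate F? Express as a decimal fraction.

dissolved solids is not removed: 987×0.791 = 780.72 kg/h of dissolved solids enters F.
Concentrate = 987 − 137 = 850 kg/h.
Mass fraction = 780.72/850 = 0.918.

0.918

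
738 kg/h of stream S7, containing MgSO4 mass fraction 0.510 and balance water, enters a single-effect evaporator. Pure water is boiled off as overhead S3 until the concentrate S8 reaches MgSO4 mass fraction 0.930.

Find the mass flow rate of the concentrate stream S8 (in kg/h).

404.7 kg/h

MgSO4 is conserved: 738×0.510 = 376.38 kg/h all reports to the concentrate.
Concentrate = 376.38/(target fraction) = 404.71 kg/h.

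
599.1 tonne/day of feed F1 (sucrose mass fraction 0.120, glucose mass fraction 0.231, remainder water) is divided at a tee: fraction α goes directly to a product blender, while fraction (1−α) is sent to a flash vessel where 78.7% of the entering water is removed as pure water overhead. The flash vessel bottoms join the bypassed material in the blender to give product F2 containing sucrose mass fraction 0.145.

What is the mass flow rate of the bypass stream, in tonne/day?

All 599.1×0.120 = 71.892 tonne/day of sucrose reaches F2, so F2 = 71.892/0.145 = 495.81 tonne/day and vapour = 103.29 tonne/day.
The evaporator receives (1−α)·599.1 of feed at 0.649 water and removes 0.787 of that water:
0.787×0.649×(1−α)×599.1 = 103.29
(1−α) = 103.29/306 = 0.3376;  α = 0.6624.
Bypass flow = 0.6624×599.1 = 396.87 tonne/day.

396.9 tonne/day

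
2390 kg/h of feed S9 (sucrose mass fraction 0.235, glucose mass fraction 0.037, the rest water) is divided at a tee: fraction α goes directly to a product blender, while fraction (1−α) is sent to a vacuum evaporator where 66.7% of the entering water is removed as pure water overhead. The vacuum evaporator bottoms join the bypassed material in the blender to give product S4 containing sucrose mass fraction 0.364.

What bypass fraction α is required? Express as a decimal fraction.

All 2390×0.235 = 561.65 kg/h of sucrose reaches S4, so S4 = 561.65/0.364 = 1543 kg/h and vapour = 847.01 kg/h.
The evaporator receives (1−α)·2390 of feed at 0.728 water and removes 0.667 of that water:
0.667×0.728×(1−α)×2390 = 847.01
(1−α) = 847.01/1160.5 = 0.7298;  α = 0.2702.

0.270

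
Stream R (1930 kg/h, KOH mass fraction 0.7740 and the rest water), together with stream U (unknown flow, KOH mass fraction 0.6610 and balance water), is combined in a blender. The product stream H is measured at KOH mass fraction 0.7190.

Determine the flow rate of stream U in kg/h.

1830 kg/h

Let U be the unknown flow. Total out = 1930 + U.
KOH balance: 1493.8 + 0.661·U = 0.719·(1930 + U)
(0.661 − 0.719)·U = 0.719×1930 − 1493.8 = -106.15
U = -106.15 / -0.058 = 1830.2 kg/h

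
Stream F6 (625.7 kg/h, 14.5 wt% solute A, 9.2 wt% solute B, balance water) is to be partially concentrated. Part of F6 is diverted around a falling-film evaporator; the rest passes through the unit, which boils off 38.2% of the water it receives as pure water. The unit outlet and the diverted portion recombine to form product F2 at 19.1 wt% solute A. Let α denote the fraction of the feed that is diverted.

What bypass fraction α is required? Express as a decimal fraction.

0.174

All 625.7×0.145 = 90.727 kg/h of solute A reaches F2, so F2 = 90.727/0.191 = 475.01 kg/h and vapour = 150.69 kg/h.
The evaporator receives (1−α)·625.7 of feed at 0.763 water and removes 0.382 of that water:
0.382×0.763×(1−α)×625.7 = 150.69
(1−α) = 150.69/182.37 = 0.8263;  α = 0.1737.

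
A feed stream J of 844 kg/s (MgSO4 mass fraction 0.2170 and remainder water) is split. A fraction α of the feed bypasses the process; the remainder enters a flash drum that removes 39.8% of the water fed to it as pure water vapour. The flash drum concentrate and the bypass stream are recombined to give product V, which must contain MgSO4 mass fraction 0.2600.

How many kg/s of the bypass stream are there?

All 844×0.217 = 183.15 kg/s of MgSO4 reaches V, so V = 183.15/0.260 = 704.42 kg/s and vapour = 139.58 kg/s.
The evaporator receives (1−α)·844 of feed at 0.783 water and removes 0.398 of that water:
0.398×0.783×(1−α)×844 = 139.58
(1−α) = 139.58/263.02 = 0.5307;  α = 0.4693.
Bypass flow = 0.4693×844 = 396.09 kg/s.

396.1 kg/s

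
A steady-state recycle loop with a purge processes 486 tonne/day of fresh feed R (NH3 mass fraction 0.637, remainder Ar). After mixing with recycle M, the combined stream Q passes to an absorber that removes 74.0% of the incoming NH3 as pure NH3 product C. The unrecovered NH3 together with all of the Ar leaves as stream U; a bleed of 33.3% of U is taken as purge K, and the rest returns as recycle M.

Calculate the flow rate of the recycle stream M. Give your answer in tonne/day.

Ar enters only via R and leaves only via the purge: 486×0.363 = 0.333×(Ar in U), and the absorber passes all Ar, so Ar in Q = Ar in U = 529.78 tonne/day.
NH3 in Q: m_A = 486×0.637 + (1−0.333)·(1−0.740)·m_A, so m_A = 309.58/0.8266 = 374.53 tonne/day.
U = (1−0.740)×374.53 + 529.78 = 627.16 tonne/day.
Recycle M = (1−0.333)×627.16 = 418.32 tonne/day.

418.3 tonne/day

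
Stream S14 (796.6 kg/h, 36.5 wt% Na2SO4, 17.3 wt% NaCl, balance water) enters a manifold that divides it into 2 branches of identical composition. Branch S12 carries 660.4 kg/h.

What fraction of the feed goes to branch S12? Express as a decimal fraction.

0.829

Fraction to S12 = 660.4/796.6 = 0.8290.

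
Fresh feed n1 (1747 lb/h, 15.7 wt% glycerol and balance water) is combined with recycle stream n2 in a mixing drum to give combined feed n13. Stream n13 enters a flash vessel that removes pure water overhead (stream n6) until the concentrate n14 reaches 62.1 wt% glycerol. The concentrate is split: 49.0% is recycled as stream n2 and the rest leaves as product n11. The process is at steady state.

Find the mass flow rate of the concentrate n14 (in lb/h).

Overall glycerol balance (none leaves overhead): glycerol in fresh feed = glycerol in product, i.e. 1747×0.157 = (1−0.490)·n14·0.621.
n14 = 274.28/(0.621×0.510) = 866.03 lb/h.

866 lb/h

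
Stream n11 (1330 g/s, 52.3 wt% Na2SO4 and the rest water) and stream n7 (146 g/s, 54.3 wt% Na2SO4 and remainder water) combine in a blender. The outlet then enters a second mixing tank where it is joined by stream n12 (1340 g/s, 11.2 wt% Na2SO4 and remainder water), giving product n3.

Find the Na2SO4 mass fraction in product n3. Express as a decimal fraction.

0.328

Overall, product flow = 2816 g/s.
Na2SO4 in = 1330×0.523 + 146×0.543 + 1340×0.112 = 924.95 g/s.
Na2SO4 fraction in n3 = 0.328.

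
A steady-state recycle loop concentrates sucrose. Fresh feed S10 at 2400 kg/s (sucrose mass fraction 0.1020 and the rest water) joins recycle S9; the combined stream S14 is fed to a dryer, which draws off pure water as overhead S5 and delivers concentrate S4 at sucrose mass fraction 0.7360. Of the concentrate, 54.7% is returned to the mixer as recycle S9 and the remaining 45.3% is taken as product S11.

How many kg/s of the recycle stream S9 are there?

Overall sucrose balance (none leaves overhead): sucrose in fresh feed = sucrose in product, i.e. 2400×0.102 = (1−0.547)·S4·0.736.
S4 = 244.8/(0.736×0.453) = 734.24 kg/s.
Recycle S9 = 0.547×734.24 = 401.63 kg/s.

401.6 kg/s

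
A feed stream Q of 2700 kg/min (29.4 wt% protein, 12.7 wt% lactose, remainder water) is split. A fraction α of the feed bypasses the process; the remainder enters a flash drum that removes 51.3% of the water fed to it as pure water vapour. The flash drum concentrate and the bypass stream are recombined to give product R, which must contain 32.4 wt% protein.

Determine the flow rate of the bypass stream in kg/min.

1858 kg/min

All 2700×0.294 = 793.8 kg/min of protein reaches R, so R = 793.8/0.324 = 2450 kg/min and vapour = 250 kg/min.
The evaporator receives (1−α)·2700 of feed at 0.579 water and removes 0.513 of that water:
0.513×0.579×(1−α)×2700 = 250
(1−α) = 250/801.97 = 0.3117;  α = 0.6883.
Bypass flow = 0.6883×2700 = 1858.3 kg/min.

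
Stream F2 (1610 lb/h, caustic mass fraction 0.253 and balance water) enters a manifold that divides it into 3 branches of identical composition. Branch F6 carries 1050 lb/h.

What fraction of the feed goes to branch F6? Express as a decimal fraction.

Fraction to F6 = 1050/1610 = 0.6522.

0.652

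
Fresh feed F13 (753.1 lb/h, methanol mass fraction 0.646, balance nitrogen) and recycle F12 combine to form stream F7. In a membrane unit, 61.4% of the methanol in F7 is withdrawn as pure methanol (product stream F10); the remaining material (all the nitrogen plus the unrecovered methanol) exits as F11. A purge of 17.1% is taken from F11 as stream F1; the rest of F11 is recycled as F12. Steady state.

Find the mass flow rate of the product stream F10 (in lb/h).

methanol in F7: m_A = 753.1×0.646 + (1−0.171)·(1−0.614)·m_A, so m_A = 486.5/0.6800 = 715.44 lb/h.
Product F10 = 0.614×715.44 = 439.28 lb/h.

439.3 lb/h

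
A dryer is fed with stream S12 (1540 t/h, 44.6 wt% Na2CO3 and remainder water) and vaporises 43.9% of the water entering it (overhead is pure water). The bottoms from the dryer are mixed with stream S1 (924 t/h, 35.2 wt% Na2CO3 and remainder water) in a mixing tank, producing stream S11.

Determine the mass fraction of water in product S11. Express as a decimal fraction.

0.5156

Vapour removed = 0.439×0.554×1540 = 374.54 t/h; concentrate = 1165.5 t/h.
water reaching the mixer = 478.62 (from concentrate) + 924×0.648 = 1077.4 t/h.
Product flow = 1165.5 + 924 = 2089.5 t/h; water fraction = 0.5156.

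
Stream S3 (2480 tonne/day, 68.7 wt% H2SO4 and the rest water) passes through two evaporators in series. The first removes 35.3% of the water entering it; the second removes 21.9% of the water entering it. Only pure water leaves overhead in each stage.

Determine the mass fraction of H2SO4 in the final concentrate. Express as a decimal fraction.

0.813

water in feed = 2480×0.313 = 776.24 tonne/day.
After stage 1: water left = (1−0.353)×776.24 = 502.23; stream total = 2206 tonne/day.
After stage 2: water left = (1−0.219)×502.23 = 392.24; final concentrate = 2096 tonne/day.
H2SO4 fraction = 1703.8/2096 = 0.813.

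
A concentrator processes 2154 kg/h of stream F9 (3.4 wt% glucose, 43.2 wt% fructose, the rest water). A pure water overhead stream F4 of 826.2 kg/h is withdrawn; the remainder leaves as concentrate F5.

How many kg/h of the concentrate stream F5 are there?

1328 kg/h

Concentrate = 2154 − 826.2 = 1327.8 kg/h.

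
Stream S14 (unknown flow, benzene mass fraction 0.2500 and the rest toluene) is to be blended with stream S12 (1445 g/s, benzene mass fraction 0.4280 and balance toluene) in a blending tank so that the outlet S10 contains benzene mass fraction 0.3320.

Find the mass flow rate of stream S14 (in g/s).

Let S14 be the unknown flow. Total out = 1445 + S14.
benzene balance: 618.46 + 0.250·S14 = 0.332·(1445 + S14)
(0.250 − 0.332)·S14 = 0.332×1445 − 618.46 = -138.72
S14 = -138.72 / -0.082 = 1691.7 g/s

1692 g/s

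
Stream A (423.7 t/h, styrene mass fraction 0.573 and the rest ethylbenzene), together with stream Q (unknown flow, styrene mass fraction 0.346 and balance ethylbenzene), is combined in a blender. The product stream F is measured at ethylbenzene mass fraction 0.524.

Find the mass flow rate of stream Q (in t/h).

316.1 t/h

Let Q be the unknown flow. Total out = 423.7 + Q.
ethylbenzene balance: 180.92 + 0.654·Q = 0.524·(423.7 + Q)
(0.654 − 0.524)·Q = 0.524×423.7 − 180.92 = 41.099
Q = 41.099 / 0.130 = 316.15 t/h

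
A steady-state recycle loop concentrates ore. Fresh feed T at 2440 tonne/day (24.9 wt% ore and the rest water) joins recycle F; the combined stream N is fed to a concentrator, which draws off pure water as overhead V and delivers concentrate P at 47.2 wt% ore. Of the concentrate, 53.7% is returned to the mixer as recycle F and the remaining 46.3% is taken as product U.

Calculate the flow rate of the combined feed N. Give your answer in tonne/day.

Overall ore balance (none leaves overhead): ore in fresh feed = ore in product, i.e. 2440×0.249 = (1−0.537)·P·0.472.
P = 607.56/(0.472×0.463) = 2780.1 tonne/day.
Recycle F = 0.537×2780.1 = 1492.9 tonne/day.
Combined feed N = 2440 + 1492.9 = 3932.9 tonne/day.

3933 tonne/day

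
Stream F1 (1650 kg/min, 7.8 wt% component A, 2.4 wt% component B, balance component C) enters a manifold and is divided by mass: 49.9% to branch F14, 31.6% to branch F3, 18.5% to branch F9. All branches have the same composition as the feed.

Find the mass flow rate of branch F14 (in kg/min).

Branch F14 flow = 0.499×1650 = 823.35 kg/min.

823.4 kg/min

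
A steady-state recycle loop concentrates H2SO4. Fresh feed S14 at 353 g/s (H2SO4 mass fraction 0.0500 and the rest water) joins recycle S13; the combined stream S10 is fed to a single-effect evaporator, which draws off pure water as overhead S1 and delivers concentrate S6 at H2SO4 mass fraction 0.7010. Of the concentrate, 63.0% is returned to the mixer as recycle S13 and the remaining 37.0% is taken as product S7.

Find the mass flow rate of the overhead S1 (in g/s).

327.8 g/s

Overall H2SO4 balance (none leaves overhead): H2SO4 in fresh feed = H2SO4 in product, i.e. 353×0.050 = (1−0.630)·S6·0.701.
S6 = 17.65/(0.701×0.370) = 68.05 g/s.
Recycle S13 = 0.630×68.05 = 42.871 g/s.
Combined feed S10 = 353 + 42.871 = 395.87 g/s.
Overhead S1 = S10 − S6 = 395.87 − 68.05 = 327.82 g/s.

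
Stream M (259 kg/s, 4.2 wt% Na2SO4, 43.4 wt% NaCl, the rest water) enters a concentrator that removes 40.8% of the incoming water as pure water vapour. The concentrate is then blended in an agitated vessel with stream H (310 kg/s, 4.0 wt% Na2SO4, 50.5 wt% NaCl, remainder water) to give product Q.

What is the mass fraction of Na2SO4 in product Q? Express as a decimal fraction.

0.045

Vapour removed = 0.408×0.524×259 = 55.372 kg/s; concentrate = 203.63 kg/s.
Na2SO4 reaching the mixer = 10.878 (from concentrate) + 310×0.040 = 23.278 kg/s.
Product flow = 203.63 + 310 = 513.63 kg/s; Na2SO4 fraction = 0.045.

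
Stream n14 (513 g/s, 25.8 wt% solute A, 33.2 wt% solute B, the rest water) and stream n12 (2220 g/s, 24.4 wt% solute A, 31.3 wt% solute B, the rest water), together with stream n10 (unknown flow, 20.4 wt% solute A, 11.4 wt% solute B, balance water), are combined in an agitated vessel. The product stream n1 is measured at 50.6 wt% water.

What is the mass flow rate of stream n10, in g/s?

Let n10 be the unknown flow. Total out = 2733 + n10.
water balance: 1193.8 + 0.682·n10 = 0.506·(2733 + n10)
(0.682 − 0.506)·n10 = 0.506×2733 − 1193.8 = 189.11
n10 = 189.11 / 0.176 = 1074.5 g/s

1074 g/s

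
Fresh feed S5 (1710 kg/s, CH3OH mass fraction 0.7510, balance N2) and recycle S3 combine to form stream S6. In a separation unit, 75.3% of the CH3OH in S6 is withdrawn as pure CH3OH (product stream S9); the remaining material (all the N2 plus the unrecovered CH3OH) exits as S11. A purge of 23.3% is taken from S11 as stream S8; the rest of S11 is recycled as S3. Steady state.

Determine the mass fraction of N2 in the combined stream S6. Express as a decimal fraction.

0.5356

N2 enters only via S5 and leaves only via the purge: 1710×0.249 = 0.233×(N2 in S11), and the separation unit passes all N2, so N2 in S6 = N2 in S11 = 1827.4 kg/s.
CH3OH in S6: m_A = 1710×0.751 + (1−0.233)·(1−0.753)·m_A, so m_A = 1284.2/0.8106 = 1584.4 kg/s.
S6 = 1584.4 + 1827.4 = 3411.8 kg/s.
N2 fraction in S6 = 1827.4/3411.8 = 0.5356.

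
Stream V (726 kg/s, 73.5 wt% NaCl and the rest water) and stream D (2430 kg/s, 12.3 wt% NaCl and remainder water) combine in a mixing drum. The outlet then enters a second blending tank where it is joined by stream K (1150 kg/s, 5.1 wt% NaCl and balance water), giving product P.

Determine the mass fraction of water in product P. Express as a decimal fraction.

0.7930

Overall, product flow = 4306 kg/s.
water in = 726×0.265 + 2430×0.877 + 1150×0.949 = 3414.8 kg/s.
water fraction in P = 0.7930.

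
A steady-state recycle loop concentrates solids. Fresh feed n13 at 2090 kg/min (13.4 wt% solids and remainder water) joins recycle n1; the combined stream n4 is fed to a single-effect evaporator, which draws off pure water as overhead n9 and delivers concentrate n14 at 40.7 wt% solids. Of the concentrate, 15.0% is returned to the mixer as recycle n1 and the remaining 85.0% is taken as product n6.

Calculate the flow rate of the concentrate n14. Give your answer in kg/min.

Overall solids balance (none leaves overhead): solids in fresh feed = solids in product, i.e. 2090×0.134 = (1−0.150)·n14·0.407.
n14 = 280.06/(0.407×0.850) = 809.54 kg/min.

809.5 kg/min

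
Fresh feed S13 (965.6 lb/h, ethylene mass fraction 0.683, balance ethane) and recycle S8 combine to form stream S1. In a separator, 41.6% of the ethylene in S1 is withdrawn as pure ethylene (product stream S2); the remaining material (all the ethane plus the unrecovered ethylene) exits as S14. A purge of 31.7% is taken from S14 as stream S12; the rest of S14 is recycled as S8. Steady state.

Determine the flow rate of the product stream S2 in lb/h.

ethylene in S1: m_A = 965.6×0.683 + (1−0.317)·(1−0.416)·m_A, so m_A = 659.5/0.6011 = 1097.1 lb/h.
Product S2 = 0.416×1097.1 = 456.4 lb/h.

456.4 lb/h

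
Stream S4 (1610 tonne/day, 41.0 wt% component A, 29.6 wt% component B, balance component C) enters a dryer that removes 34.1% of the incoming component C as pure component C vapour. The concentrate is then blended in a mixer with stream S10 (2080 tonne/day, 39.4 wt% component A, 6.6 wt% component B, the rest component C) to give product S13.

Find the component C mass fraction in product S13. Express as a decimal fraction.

Vapour removed = 0.341×0.294×1610 = 161.41 tonne/day; concentrate = 1448.6 tonne/day.
component C reaching the mixer = 311.93 (from concentrate) + 2080×0.540 = 1435.1 tonne/day.
Product flow = 1448.6 + 2080 = 3528.6 tonne/day; component C fraction = 0.407.

0.407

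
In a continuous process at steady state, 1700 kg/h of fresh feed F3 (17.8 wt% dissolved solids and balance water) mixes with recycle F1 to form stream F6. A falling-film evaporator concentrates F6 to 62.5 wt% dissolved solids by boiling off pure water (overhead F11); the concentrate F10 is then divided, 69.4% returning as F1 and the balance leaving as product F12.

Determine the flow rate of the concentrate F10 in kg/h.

Overall dissolved solids balance (none leaves overhead): dissolved solids in fresh feed = dissolved solids in product, i.e. 1700×0.178 = (1−0.694)·F10·0.625.
F10 = 302.6/(0.625×0.306) = 1582.2 kg/h.

1582 kg/h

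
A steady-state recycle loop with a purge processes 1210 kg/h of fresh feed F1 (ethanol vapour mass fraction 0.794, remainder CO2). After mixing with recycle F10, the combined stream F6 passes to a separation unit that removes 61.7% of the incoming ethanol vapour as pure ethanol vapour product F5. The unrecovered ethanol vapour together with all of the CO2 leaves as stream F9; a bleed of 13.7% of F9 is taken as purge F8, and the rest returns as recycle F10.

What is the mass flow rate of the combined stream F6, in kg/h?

3254 kg/h

CO2 enters only via F1 and leaves only via the purge: 1210×0.206 = 0.137×(CO2 in F9), and the separation unit passes all CO2, so CO2 in F6 = CO2 in F9 = 1819.4 kg/h.
ethanol vapour in F6: m_A = 1210×0.794 + (1−0.137)·(1−0.617)·m_A, so m_A = 960.74/0.6695 = 1435.1 kg/h.
F6 = 1435.1 + 1819.4 = 3254.5 kg/h.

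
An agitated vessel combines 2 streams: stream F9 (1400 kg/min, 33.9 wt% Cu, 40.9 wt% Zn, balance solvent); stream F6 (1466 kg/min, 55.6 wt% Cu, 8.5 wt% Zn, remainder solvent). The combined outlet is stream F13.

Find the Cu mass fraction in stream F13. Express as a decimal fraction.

Total flow out = 1400 + 1466 = 2866 kg/min.
Cu in = 1400×0.339 + 1466×0.556 = 1289.7 kg/min.
Cu mass fraction in F13 = 1289.7/2866 = 0.450.

0.450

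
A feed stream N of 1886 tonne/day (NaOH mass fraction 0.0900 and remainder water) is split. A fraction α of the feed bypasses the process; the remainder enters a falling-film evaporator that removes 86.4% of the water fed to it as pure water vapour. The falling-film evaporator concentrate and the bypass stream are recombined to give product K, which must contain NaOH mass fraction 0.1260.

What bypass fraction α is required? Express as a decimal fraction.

All 1886×0.090 = 169.74 tonne/day of NaOH reaches K, so K = 169.74/0.126 = 1347.1 tonne/day and vapour = 538.86 tonne/day.
The evaporator receives (1−α)·1886 of feed at 0.910 water and removes 0.864 of that water:
0.864×0.910×(1−α)×1886 = 538.86
(1−α) = 538.86/1482.8 = 0.3634;  α = 0.6366.

0.637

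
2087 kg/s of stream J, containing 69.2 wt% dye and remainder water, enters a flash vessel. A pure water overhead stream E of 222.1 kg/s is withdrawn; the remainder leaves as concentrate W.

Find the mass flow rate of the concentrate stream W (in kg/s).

Concentrate = 2087 − 222.1 = 1864.9 kg/s.

1865 kg/s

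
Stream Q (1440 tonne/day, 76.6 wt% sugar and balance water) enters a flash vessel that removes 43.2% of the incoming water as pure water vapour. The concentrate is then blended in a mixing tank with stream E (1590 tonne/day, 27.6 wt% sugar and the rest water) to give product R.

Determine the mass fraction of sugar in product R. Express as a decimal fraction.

Vapour removed = 0.432×0.234×1440 = 145.57 tonne/day; concentrate = 1294.4 tonne/day.
sugar reaching the mixer = 1103 (from concentrate) + 1590×0.276 = 1541.9 tonne/day.
Product flow = 1294.4 + 1590 = 2884.4 tonne/day; sugar fraction = 0.535.

0.535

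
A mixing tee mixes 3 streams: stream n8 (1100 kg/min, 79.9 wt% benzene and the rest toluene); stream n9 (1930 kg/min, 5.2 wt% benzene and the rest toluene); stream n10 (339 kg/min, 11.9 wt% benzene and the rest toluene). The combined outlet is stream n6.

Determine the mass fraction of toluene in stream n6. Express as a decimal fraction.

Total flow out = 1100 + 1930 + 339 = 3369 kg/min.
toluene in = 1100×0.201 + 1930×0.948 + 339×0.881 = 2349.4 kg/min.
toluene mass fraction in n6 = 2349.4/3369 = 0.6974.

0.6974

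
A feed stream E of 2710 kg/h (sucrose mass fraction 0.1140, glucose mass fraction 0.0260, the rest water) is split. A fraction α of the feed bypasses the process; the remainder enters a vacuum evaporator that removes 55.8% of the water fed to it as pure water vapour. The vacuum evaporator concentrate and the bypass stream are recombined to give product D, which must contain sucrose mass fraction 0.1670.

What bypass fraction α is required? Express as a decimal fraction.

0.339

All 2710×0.114 = 308.94 kg/h of sucrose reaches D, so D = 308.94/0.167 = 1849.9 kg/h and vapour = 860.06 kg/h.
The evaporator receives (1−α)·2710 of feed at 0.860 water and removes 0.558 of that water:
0.558×0.860×(1−α)×2710 = 860.06
(1−α) = 860.06/1300.5 = 0.6613;  α = 0.3387.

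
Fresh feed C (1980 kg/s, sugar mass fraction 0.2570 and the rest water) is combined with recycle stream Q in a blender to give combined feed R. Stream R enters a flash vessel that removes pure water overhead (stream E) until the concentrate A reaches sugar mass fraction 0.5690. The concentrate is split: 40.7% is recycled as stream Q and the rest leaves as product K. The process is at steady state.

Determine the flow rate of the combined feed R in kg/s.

2594 kg/s

Overall sugar balance (none leaves overhead): sugar in fresh feed = sugar in product, i.e. 1980×0.257 = (1−0.407)·A·0.569.
A = 508.86/(0.569×0.593) = 1508.1 kg/s.
Recycle Q = 0.407×1508.1 = 613.8 kg/s.
Combined feed R = 1980 + 613.8 = 2593.8 kg/s.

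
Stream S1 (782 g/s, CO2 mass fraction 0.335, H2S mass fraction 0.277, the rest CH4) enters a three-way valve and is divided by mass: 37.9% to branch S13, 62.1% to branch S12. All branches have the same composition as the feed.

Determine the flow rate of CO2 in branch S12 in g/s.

162.7 g/s

Branch S12 total = 0.621×782 = 485.62 g/s.
CO2 in S12 = 0.335×485.62 = 162.68 g/s.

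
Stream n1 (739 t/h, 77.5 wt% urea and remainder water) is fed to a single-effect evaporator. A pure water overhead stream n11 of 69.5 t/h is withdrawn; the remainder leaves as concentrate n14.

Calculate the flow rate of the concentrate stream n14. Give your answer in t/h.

669.5 t/h

Concentrate = 739 − 69.5 = 669.5 t/h.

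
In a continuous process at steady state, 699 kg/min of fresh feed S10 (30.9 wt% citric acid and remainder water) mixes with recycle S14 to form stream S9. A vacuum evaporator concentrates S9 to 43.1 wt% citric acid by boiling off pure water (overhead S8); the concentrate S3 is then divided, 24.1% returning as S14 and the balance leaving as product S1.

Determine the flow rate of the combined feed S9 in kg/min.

Overall citric acid balance (none leaves overhead): citric acid in fresh feed = citric acid in product, i.e. 699×0.309 = (1−0.241)·S3·0.431.
S3 = 215.99/(0.431×0.759) = 660.26 kg/min.
Recycle S14 = 0.241×660.26 = 159.12 kg/min.
Combined feed S9 = 699 + 159.12 = 858.12 kg/min.

858.1 kg/min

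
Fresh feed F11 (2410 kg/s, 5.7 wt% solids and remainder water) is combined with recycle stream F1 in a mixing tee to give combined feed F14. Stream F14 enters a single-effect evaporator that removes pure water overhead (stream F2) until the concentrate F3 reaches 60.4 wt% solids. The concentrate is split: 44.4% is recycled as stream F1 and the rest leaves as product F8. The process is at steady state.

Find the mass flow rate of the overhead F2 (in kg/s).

Overall solids balance (none leaves overhead): solids in fresh feed = solids in product, i.e. 2410×0.057 = (1−0.444)·F3·0.604.
F3 = 137.37/(0.604×0.556) = 409.05 kg/s.
Recycle F1 = 0.444×409.05 = 181.62 kg/s.
Combined feed F14 = 2410 + 181.62 = 2591.6 kg/s.
Overhead F2 = F14 − F3 = 2591.6 − 409.05 = 2182.6 kg/s.

2183 kg/s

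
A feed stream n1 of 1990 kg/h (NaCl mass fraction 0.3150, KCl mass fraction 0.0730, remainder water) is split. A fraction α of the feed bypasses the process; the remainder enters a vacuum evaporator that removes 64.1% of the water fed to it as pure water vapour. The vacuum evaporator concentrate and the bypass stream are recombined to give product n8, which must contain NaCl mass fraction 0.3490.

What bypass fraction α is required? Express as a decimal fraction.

All 1990×0.315 = 626.85 kg/h of NaCl reaches n8, so n8 = 626.85/0.349 = 1796.1 kg/h and vapour = 193.87 kg/h.
The evaporator receives (1−α)·1990 of feed at 0.612 water and removes 0.641 of that water:
0.641×0.612×(1−α)×1990 = 193.87
(1−α) = 193.87/780.66 = 0.2483;  α = 0.7517.

0.752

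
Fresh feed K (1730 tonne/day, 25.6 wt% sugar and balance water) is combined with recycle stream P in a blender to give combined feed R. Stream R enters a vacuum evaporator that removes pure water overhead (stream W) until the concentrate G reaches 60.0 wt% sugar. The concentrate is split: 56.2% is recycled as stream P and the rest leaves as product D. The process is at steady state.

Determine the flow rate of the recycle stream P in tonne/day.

947.1 tonne/day

Overall sugar balance (none leaves overhead): sugar in fresh feed = sugar in product, i.e. 1730×0.256 = (1−0.562)·G·0.600.
G = 442.88/(0.600×0.438) = 1685.2 tonne/day.
Recycle P = 0.562×1685.2 = 947.1 tonne/day.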